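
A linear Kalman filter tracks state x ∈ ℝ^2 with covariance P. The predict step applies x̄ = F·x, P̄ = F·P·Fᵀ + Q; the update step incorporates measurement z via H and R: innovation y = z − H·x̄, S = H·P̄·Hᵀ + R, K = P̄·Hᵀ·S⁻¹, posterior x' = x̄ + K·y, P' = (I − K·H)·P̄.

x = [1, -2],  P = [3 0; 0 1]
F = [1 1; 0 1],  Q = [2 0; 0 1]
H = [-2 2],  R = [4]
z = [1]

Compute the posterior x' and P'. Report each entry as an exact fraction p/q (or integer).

x' = [-29/14, -25/14]
P' = [17/7 12/7; 12/7 13/7]

x̄ = F·x = [-1, -2]
P̄ = F·P·Fᵀ + Q = [6 1; 1 2]
y = z − H·x̄ = [3]
S = H·P̄·Hᵀ + R = [28]
K = P̄·Hᵀ·S⁻¹ = [-5/14; 1/14]
x' = x̄ + K·y = [-29/14, -25/14]
P' = (I − K·H)·P̄ = [17/7 12/7; 12/7 13/7]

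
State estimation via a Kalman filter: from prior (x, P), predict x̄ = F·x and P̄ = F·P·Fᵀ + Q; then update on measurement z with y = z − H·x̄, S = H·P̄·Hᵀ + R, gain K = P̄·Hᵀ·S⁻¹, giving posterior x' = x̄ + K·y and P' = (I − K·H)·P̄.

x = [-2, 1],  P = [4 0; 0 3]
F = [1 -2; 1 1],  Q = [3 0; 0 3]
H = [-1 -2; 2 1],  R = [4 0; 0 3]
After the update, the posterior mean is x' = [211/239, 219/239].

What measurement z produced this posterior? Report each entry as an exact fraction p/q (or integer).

z = [-3, 3]

x̄ = F·x = [-4, -1]
P̄ = F·P·Fᵀ + Q = [19 -2; -2 10]
S = H·P̄·Hᵀ + R = [55 -48; -48 81]
K = P̄·Hᵀ·S⁻¹ = [57/239 140/239; -130/239 -178/717]
x' − x̄ = [1167/239, 458/239] = K·y
y = (KᵀK)⁻¹·Kᵀ·(x' − x̄) = [-9, 12]
z = y + H·x̄ = [-9, 12] + [6, -9] = [-3, 3]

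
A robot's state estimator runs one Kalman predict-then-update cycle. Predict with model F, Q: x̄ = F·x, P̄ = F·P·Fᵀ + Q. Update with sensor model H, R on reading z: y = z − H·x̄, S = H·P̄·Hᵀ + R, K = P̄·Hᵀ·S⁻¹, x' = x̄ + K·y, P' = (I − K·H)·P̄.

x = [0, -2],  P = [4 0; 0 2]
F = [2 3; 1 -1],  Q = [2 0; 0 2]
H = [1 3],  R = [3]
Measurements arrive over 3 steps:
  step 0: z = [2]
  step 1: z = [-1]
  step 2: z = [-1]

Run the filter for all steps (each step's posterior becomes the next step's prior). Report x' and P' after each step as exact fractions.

step 0: x' = [-218/41, 298/123], P' = [888/41 -282/41; -282/41 308/123]
step 1: x' = [43174/23143, -69464/69429], P' = [116538/23143 -34114/23143; -34114/23143 52402/69429]
step 2: x' = [-4715064/3445739, 1986364/10337217], P' = [17582196/3445739 -5160776/3445739; -5160776/3445739 7837130/10337217]

step 0: x̄ = F·x = [-6, 2]
step 0: P̄ = F·P·Fᵀ + Q = [36 2; 2 8]
step 0: y = z − H·x̄ = [2]
step 0: S = H·P̄·Hᵀ + R = [123]
step 0: K = P̄·Hᵀ·S⁻¹ = [14/41; 26/123]
step 0: x' = x̄ + K·y = [-218/41, 298/123]
step 0: P' = (I − K·H)·P̄ = [888/41 -282/41; -282/41 308/123]
step 1: x̄ = F·x = [-138/41, -952/123]
step 1: P̄ = F·P·Fᵀ + Q = [1174/41 1186/41; 1186/41 4910/123]
step 1: y = z − H·x̄ = [1049/41]
step 1: S = H·P̄·Hᵀ + R = [23143/41]
step 1: K = P̄·Hᵀ·S⁻¹ = [4732/23143; 6096/23143]
step 1: x' = x̄ + K·y = [43174/23143, -69464/69429]
step 1: P' = (I − K·H)·P̄ = [116538/23143 -34114/23143; -34114/23143 52402/69429]
step 2: x̄ = F·x = [16884/23143, 198986/69429]
step 2: P̄ = F·P·Fᵀ + Q = [260276/23143 146560/23143; 146560/23143 745558/69429]
step 2: y = z − H·x̄ = [-239013/23143]
step 2: S = H·P̄·Hᵀ + R = [3445739/23143]
step 2: K = P̄·Hᵀ·S⁻¹ = [699956/3445739; 892118/3445739]
step 2: x' = x̄ + K·y = [-4715064/3445739, 1986364/10337217]
step 2: P' = (I − K·H)·P̄ = [17582196/3445739 -5160776/3445739; -5160776/3445739 7837130/10337217]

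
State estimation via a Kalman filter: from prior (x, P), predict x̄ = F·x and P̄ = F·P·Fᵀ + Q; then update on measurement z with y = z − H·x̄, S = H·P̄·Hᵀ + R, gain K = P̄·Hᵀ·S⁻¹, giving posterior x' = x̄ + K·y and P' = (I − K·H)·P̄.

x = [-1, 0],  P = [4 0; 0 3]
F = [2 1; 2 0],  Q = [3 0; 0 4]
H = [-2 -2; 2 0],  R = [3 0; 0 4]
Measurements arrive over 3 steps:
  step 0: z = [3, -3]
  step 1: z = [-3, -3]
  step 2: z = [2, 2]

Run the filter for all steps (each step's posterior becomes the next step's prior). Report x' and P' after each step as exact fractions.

step 0: x̄ = F·x = [-2, -2]
step 0: P̄ = F·P·Fᵀ + Q = [22 16; 16 20]
step 0: y = z − H·x̄ = [-5, 1]
step 0: S = H·P̄·Hᵀ + R = [299 -152; -152 92]
step 0: K = P̄·Hᵀ·S⁻¹ = [-76/1101 401/1101; -440/1101 -344/1101]
step 0: x' = x̄ + K·y = [-1421/1101, -346/1101]
step 0: P' = (I − K·H)·P̄ = [802/1101 -688/1101; -688/1101 1348/1101]
step 1: x̄ = F·x = [-3188/1101, -2842/1101]
step 1: P̄ = F·P·Fᵀ + Q = [5107/1101 1832/1101; 1832/1101 7612/1101]
step 1: y = z − H·x̄ = [-5121/367, 3073/1101]
step 1: S = H·P̄·Hᵀ + R = [22945/367 -9252/367; -9252/367 24832/1101]
step 1: K = P̄·Hᵀ·S⁻¹ = [-6939/106598 144361/426392; -20852/53299 -15443/53299]
step 1: x' = x̄ + K·y = [-444415/426392, 110279/53299]
step 1: P' = (I − K·H)·P̄ = [144361/213196 -30886/53299; -30886/53299 62164/53299]
step 2: x̄ = F·x = [-3299/213196, -444415/213196]
step 2: P̄ = F·P·Fᵀ + Q = [242878/53299 82589/53299; 82589/53299 357557/53299]
step 2: y = z − H·x̄ = [-117259/53299, 216495/106598]
step 2: S = H·P̄·Hᵀ + R = [3222349/53299 -1301868/53299; -1301868/53299 1184708/53299]
step 2: K = P̄·Hᵀ·S⁻¹ = [-22446/343327 3367067/9956483; -133898/343327 -5757733/19912966]
step 2: x' = x̄ + K·y = [32465363/39825932, -18058708/9956483]
step 2: P' = (I − K·H)·P̄ = [6734134/9956483 -5757733/9956483; -5757733/9956483 11582296/9956483]

step 0: x' = [-1421/1101, -346/1101], P' = [802/1101 -688/1101; -688/1101 1348/1101]
step 1: x' = [-444415/426392, 110279/53299], P' = [144361/213196 -30886/53299; -30886/53299 62164/53299]
step 2: x' = [32465363/39825932, -18058708/9956483], P' = [6734134/9956483 -5757733/9956483; -5757733/9956483 11582296/9956483]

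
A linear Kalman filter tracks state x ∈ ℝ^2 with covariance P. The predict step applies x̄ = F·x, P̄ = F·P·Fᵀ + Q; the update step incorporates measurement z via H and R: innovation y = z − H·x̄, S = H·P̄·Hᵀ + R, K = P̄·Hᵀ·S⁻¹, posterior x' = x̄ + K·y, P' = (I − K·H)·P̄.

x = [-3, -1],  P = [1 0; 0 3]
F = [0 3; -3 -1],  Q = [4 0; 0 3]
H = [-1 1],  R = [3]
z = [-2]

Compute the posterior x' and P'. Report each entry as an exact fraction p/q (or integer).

x' = [399/67, 310/67]
P' = [477/67 357/67; 357/67 429/67]

x̄ = F·x = [-3, 10]
P̄ = F·P·Fᵀ + Q = [31 -9; -9 15]
y = z − H·x̄ = [-15]
S = H·P̄·Hᵀ + R = [67]
K = P̄·Hᵀ·S⁻¹ = [-40/67; 24/67]
x' = x̄ + K·y = [399/67, 310/67]
P' = (I − K·H)·P̄ = [477/67 357/67; 357/67 429/67]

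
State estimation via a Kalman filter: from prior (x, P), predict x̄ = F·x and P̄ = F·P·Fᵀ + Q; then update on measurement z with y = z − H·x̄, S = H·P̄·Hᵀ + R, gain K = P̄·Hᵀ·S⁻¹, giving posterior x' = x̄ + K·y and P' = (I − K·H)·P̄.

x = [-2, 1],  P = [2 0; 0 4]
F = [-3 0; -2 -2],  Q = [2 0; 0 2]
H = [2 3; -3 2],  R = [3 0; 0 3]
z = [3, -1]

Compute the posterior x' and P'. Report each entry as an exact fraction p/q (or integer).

x' = [49986/65347, 33856/65347]
P' = [14844/65347 108/65347; 108/65347 14898/65347]

x̄ = F·x = [6, 2]
P̄ = F·P·Fᵀ + Q = [20 12; 12 26]
y = z − H·x̄ = [-15, 13]
S = H·P̄·Hᵀ + R = [461 -24; -24 143]
K = P̄·Hᵀ·S⁻¹ = [10004/65347 -14772/65347; 14970/65347 9824/65347]
x' = x̄ + K·y = [49986/65347, 33856/65347]
P' = (I − K·H)·P̄ = [14844/65347 108/65347; 108/65347 14898/65347]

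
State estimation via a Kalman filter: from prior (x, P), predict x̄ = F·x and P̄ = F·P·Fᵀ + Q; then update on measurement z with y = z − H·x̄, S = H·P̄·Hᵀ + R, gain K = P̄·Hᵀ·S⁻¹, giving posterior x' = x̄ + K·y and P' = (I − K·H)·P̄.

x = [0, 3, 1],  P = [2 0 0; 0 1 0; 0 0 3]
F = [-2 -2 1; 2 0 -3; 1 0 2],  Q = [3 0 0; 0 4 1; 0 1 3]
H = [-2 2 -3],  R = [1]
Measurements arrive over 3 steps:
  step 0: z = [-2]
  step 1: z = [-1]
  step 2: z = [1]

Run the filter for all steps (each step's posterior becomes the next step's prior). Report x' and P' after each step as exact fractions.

step 0: x̄ = F·x = [-5, -3, 2]
step 0: P̄ = F·P·Fᵀ + Q = [18 -17 2; -17 39 -13; 2 -13 17]
step 0: y = z − H·x̄ = [0]
step 0: S = H·P̄·Hᵀ + R = [698]
step 0: K = P̄·Hᵀ·S⁻¹ = [-38/349; 151/698; -81/698]
step 0: x' = x̄ + K·y = [-5, -3, 2]
step 0: P' = (I − K·H)·P̄ = [3394/349 -195/349 -2380/349; -195/349 4421/698 3157/698; -2380/349 3157/698 5305/698]
step 1: x̄ = F·x = [18, -16, -1]
step 1: P̄ = F·P·Fᵀ + Q = [55527/698 -60645/698 -267/349; -60645/698 134809/698 -11158/349; -267/349 -11158/349 5531/349]
step 1: y = z − H·x̄ = [64]
step 1: S = H·P̄·Hᵀ + R = [804072/349]
step 1: K = P̄·Hᵀ·S⁻¹ = [-38457/268024; 28616/100509; -38375/804072]
step 1: x' = x̄ + K·y = [295398/33503, 223280/100509, -407509/100509]
step 1: P' = (I − K·H)·P̄ = [8608773/268024 484761/67006 -4433667/268024; 484761/67006 1282265/201018 -66878/100509; -4433667/268024 -66878/100509 8523443/804072]
step 2: x̄ = F·x = [-2626457/100509, 998305/33503, 71176/100509]
step 2: P̄ = F·P·Fᵀ + Q = [236638331/804072 -87254095/268024 -4196917/804072; -87254095/268024 114281521/268024 -3994983/268024; -4196917/804072 -3994983/268024 9128303/804072]
step 2: y = z − H·x̄ = [-10928707/100509]
step 2: S = H·P̄·Hᵀ + R = [4588445039/804072]
step 2: K = P̄·Hᵀ·S⁻¹ = [-984210481/4588445039; 1245168543/4588445039; -42960973/4588445039]
step 2: x' = x̄ + K·y = [-12886464084/4588445039, 1332424976/4588445039, 7920634475/4588445039]
step 2: P' = (I − K·H)·P̄ = [291346309793/9176890078 60755933863/9176890078 -76535388483/4588445039; 60755933863/9176890078 56409709003/9176890078 -1863797801/4588445039; -76535388483/4588445039 -1863797801/4588445039 49795380779/4588445039]

step 0: x' = [-5, -3, 2], P' = [3394/349 -195/349 -2380/349; -195/349 4421/698 3157/698; -2380/349 3157/698 5305/698]
step 1: x' = [295398/33503, 223280/100509, -407509/100509], P' = [8608773/268024 484761/67006 -4433667/268024; 484761/67006 1282265/201018 -66878/100509; -4433667/268024 -66878/100509 8523443/804072]
step 2: x' = [-12886464084/4588445039, 1332424976/4588445039, 7920634475/4588445039], P' = [291346309793/9176890078 60755933863/9176890078 -76535388483/4588445039; 60755933863/9176890078 56409709003/9176890078 -1863797801/4588445039; -76535388483/4588445039 -1863797801/4588445039 49795380779/4588445039]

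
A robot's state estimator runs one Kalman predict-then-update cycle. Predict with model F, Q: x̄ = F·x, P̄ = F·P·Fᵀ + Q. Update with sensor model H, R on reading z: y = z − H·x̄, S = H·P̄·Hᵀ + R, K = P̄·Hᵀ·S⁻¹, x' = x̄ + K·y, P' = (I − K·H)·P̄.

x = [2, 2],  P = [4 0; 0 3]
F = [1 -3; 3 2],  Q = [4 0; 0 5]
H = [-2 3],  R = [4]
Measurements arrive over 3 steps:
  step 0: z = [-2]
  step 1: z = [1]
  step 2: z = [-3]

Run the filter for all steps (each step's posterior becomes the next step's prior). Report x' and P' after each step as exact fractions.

step 0: x̄ = F·x = [-4, 10]
step 0: P̄ = F·P·Fᵀ + Q = [35 -6; -6 53]
step 0: y = z − H·x̄ = [-40]
step 0: S = H·P̄·Hᵀ + R = [693]
step 0: K = P̄·Hᵀ·S⁻¹ = [-8/63; 19/77]
step 0: x' = x̄ + K·y = [68/63, 10/77]
step 0: P' = (I − K·H)·P̄ = [1501/63 110/7; 110/7 832/77]
step 1: x̄ = F·x = [478/693, 808/231]
step 1: P̄ = F·P·Fᵀ + Q = [21335/693 -23875/231; -23875/231 34744/77]
step 1: y = z − H·x̄ = [-5623/693]
step 1: S = H·P̄·Hᵀ + R = [3761876/693]
step 1: K = P̄·Hᵀ·S⁻¹ = [-257545/3761876; 540669/1880938]
step 1: x' = x̄ + K·y = [4684491/3761876, 2192225/1880938]
step 1: P' = (I − K·H)·P̄ = [20101295/3761876 6528735/1880938; 6528735/1880938 2536691/940469]
step 2: x̄ = F·x = [-8468859/3761876, 22822373/3761876]
step 2: P̄ = F·P·Fᵀ + Q = [48124855/3761876 -91978989/3761876; -91978989/3761876 396997731/3761876]
step 2: y = z − H·x̄ = [-96690465/3761876]
step 2: S = H·P̄·Hᵀ + R = [4884274371/3761876]
step 2: K = P̄·Hᵀ·S⁻¹ = [-372186677/4884274371; 458317057/1628091457]
step 2: x' = x̄ + K·y = [-476475753/1628091457, -1902768419/1628091457]
step 2: P' = (I − K·H)·P̄ = [25660620751/4884274371 5536943866/1628091457; 5536943866/1628091457 4302385320/1628091457]

step 0: x' = [68/63, 10/77], P' = [1501/63 110/7; 110/7 832/77]
step 1: x' = [4684491/3761876, 2192225/1880938], P' = [20101295/3761876 6528735/1880938; 6528735/1880938 2536691/940469]
step 2: x' = [-476475753/1628091457, -1902768419/1628091457], P' = [25660620751/4884274371 5536943866/1628091457; 5536943866/1628091457 4302385320/1628091457]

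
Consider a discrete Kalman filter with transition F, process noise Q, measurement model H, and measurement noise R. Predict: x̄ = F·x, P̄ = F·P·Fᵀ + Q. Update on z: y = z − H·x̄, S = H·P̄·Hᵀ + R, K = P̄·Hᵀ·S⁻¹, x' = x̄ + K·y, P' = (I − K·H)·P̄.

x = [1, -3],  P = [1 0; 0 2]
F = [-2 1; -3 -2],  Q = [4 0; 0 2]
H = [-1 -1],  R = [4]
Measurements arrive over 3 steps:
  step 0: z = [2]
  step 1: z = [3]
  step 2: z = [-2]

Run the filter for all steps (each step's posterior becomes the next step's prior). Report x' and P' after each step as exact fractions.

step 0: x' = [-5, 3], P' = [226/37 -178/37; -178/37 262/37]
step 1: x' = [-4237/2251, -666/2251], P' = [26198/2251 -20838/2251; -20838/2251 24186/2251]
step 2: x' = [-112160/82211, 288148/82211], P' = [999750/82211 -793542/82211; -793542/82211 2730526/246633]

step 0: x̄ = F·x = [-5, 3]
step 0: P̄ = F·P·Fᵀ + Q = [10 2; 2 19]
step 0: y = z − H·x̄ = [0]
step 0: S = H·P̄·Hᵀ + R = [37]
step 0: K = P̄·Hᵀ·S⁻¹ = [-12/37; -21/37]
step 0: x' = x̄ + K·y = [-5, 3]
step 0: P' = (I − K·H)·P̄ = [226/37 -178/37; -178/37 262/37]
step 1: x̄ = F·x = [13, 9]
step 1: P̄ = F·P·Fᵀ + Q = [2026/37 654/37; 654/37 1020/37]
step 1: y = z − H·x̄ = [25]
step 1: S = H·P̄·Hᵀ + R = [4502/37]
step 1: K = P̄·Hᵀ·S⁻¹ = [-1340/2251; -837/2251]
step 1: x' = x̄ + K·y = [-4237/2251, -666/2251]
step 1: P' = (I − K·H)·P̄ = [26198/2251 -20838/2251; -20838/2251 24186/2251]
step 2: x̄ = F·x = [7808/2251, 14043/2251]
step 2: P̄ = F·P·Fᵀ + Q = [221334/2251 87978/2251; 87978/2251 86972/2251]
step 2: y = z − H·x̄ = [17349/2251]
step 2: S = H·P̄·Hᵀ + R = [493266/2251]
step 2: K = P̄·Hᵀ·S⁻¹ = [-51552/82211; -87475/246633]
step 2: x' = x̄ + K·y = [-112160/82211, 288148/82211]
step 2: P' = (I − K·H)·P̄ = [999750/82211 -793542/82211; -793542/82211 2730526/246633]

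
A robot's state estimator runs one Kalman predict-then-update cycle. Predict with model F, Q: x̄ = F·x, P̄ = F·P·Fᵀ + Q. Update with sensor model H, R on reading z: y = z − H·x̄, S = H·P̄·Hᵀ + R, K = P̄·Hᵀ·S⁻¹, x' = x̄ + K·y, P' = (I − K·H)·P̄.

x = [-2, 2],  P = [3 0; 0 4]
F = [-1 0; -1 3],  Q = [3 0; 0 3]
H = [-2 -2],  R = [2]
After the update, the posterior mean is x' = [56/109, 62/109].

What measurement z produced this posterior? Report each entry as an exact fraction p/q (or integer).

z = [-2]

x̄ = F·x = [2, 8]
P̄ = F·P·Fᵀ + Q = [6 3; 3 42]
S = H·P̄·Hᵀ + R = [218]
K = P̄·Hᵀ·S⁻¹ = [-9/109; -45/109]
x' − x̄ = [-162/109, -810/109] = K·y
y = (KᵀK)⁻¹·Kᵀ·(x' − x̄) = [18]
z = y + H·x̄ = [18] + [-20] = [-2]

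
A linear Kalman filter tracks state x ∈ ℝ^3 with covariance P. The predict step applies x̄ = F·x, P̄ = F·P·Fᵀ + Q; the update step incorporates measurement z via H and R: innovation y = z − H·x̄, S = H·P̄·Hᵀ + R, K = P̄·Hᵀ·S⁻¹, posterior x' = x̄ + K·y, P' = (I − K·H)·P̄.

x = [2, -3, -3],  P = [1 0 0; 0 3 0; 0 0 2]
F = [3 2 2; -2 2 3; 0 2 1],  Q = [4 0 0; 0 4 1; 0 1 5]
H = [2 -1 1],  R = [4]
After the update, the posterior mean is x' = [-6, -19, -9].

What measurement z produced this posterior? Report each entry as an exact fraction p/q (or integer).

z = [-2]

x̄ = F·x = [-6, -19, -9]
P̄ = F·P·Fᵀ + Q = [33 18 16; 18 38 19; 16 19 19]
S = H·P̄·Hᵀ + R = [147]
K = P̄·Hᵀ·S⁻¹ = [64/147; 17/147; 32/147]
x' − x̄ = [0, 0, 0] = K·y
y = (KᵀK)⁻¹·Kᵀ·(x' − x̄) = [0]
z = y + H·x̄ = [0] + [-2] = [-2]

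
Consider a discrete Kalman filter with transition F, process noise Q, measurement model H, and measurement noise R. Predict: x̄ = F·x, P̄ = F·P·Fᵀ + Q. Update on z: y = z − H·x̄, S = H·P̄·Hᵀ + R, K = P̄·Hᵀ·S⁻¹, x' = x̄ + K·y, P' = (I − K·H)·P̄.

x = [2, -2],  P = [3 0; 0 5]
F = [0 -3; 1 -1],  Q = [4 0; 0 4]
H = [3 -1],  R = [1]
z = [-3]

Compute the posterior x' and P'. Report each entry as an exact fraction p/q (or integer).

x' = [-15/91, 895/364]
P' = [103/91 276/91; 276/91 3279/364]

x̄ = F·x = [6, 4]
P̄ = F·P·Fᵀ + Q = [49 15; 15 12]
y = z − H·x̄ = [-17]
S = H·P̄·Hᵀ + R = [364]
K = P̄·Hᵀ·S⁻¹ = [33/91; 33/364]
x' = x̄ + K·y = [-15/91, 895/364]
P' = (I − K·H)·P̄ = [103/91 276/91; 276/91 3279/364]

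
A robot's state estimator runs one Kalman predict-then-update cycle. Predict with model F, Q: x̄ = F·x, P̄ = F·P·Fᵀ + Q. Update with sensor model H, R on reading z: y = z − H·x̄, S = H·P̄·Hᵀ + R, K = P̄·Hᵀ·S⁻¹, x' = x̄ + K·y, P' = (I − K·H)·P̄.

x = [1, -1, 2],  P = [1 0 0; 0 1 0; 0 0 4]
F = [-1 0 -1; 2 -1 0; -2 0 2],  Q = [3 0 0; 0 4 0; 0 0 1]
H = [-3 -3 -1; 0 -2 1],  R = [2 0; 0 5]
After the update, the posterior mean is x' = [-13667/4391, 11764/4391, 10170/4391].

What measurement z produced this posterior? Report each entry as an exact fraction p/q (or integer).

x̄ = F·x = [-3, 3, 2]
P̄ = F·P·Fᵀ + Q = [8 -2 -6; -2 9 -4; -6 -4 21]
S = H·P̄·Hᵀ + R = [80 43; 43 78]
K = P̄·Hᵀ·S⁻¹ = [-850/4391 356/4391; -380/4391 -1029/4391; -545/4391 1933/4391]
x' − x̄ = [-494/4391, -1409/4391, 1388/4391] = K·y
y = (KᵀK)⁻¹·Kᵀ·(x' − x̄) = [1, 1]
z = y + H·x̄ = [1, 1] + [-2, -4] = [-1, -3]

z = [-1, -3]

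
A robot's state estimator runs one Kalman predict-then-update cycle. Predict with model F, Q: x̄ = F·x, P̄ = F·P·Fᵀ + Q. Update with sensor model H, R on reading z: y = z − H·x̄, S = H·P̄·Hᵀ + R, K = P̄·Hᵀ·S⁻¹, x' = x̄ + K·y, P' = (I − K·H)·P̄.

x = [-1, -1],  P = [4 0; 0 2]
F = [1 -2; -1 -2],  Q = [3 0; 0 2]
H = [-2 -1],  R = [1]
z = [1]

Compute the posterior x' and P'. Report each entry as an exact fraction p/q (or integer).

x' = [-113/91, 141/91]
P' = [209/91 -384/91; -384/91 790/91]

x̄ = F·x = [1, 3]
P̄ = F·P·Fᵀ + Q = [15 4; 4 14]
y = z − H·x̄ = [6]
S = H·P̄·Hᵀ + R = [91]
K = P̄·Hᵀ·S⁻¹ = [-34/91; -22/91]
x' = x̄ + K·y = [-113/91, 141/91]
P' = (I − K·H)·P̄ = [209/91 -384/91; -384/91 790/91]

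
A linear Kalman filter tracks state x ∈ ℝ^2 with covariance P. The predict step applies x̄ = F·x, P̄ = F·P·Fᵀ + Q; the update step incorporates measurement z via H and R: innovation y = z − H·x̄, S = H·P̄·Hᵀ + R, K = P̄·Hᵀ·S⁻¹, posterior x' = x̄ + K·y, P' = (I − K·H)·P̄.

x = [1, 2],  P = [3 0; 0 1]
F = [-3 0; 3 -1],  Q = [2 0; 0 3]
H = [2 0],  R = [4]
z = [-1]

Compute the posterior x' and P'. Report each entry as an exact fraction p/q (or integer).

x' = [-7/12, -5/4]
P' = [29/30 -9/10; -9/10 67/10]

x̄ = F·x = [-3, 1]
P̄ = F·P·Fᵀ + Q = [29 -27; -27 31]
y = z − H·x̄ = [5]
S = H·P̄·Hᵀ + R = [120]
K = P̄·Hᵀ·S⁻¹ = [29/60; -9/20]
x' = x̄ + K·y = [-7/12, -5/4]
P' = (I − K·H)·P̄ = [29/30 -9/10; -9/10 67/10]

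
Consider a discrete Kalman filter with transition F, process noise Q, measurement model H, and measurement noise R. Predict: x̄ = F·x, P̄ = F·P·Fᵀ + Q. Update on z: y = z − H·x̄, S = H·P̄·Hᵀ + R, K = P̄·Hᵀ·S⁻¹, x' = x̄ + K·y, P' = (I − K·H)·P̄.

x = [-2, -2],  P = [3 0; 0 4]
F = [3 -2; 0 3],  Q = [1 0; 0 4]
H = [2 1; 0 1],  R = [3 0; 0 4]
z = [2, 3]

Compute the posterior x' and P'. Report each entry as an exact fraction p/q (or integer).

x' = [-292/1337, 2808/1337]
P' = [2204/1337 -2440/1337; -2440/1337 4856/1337]

x̄ = F·x = [-2, -6]
P̄ = F·P·Fᵀ + Q = [44 -24; -24 40]
y = z − H·x̄ = [12, 9]
S = H·P̄·Hᵀ + R = [123 -8; -8 44]
K = P̄·Hᵀ·S⁻¹ = [656/1337 -610/1337; -8/1337 1214/1337]
x' = x̄ + K·y = [-292/1337, 2808/1337]
P' = (I − K·H)·P̄ = [2204/1337 -2440/1337; -2440/1337 4856/1337]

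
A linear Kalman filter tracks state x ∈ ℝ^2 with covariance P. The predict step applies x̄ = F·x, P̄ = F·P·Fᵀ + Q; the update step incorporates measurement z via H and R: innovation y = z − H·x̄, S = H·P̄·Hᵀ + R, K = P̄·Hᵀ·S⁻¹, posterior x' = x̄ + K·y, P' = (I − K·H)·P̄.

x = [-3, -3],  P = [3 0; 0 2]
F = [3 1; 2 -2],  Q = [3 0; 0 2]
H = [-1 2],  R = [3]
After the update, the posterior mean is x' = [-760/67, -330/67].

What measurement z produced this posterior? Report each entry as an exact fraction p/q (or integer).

x̄ = F·x = [-12, 0]
P̄ = F·P·Fᵀ + Q = [32 14; 14 22]
S = H·P̄·Hᵀ + R = [67]
K = P̄·Hᵀ·S⁻¹ = [-4/67; 30/67]
x' − x̄ = [44/67, -330/67] = K·y
y = (KᵀK)⁻¹·Kᵀ·(x' − x̄) = [-11]
z = y + H·x̄ = [-11] + [12] = [1]

z = [1]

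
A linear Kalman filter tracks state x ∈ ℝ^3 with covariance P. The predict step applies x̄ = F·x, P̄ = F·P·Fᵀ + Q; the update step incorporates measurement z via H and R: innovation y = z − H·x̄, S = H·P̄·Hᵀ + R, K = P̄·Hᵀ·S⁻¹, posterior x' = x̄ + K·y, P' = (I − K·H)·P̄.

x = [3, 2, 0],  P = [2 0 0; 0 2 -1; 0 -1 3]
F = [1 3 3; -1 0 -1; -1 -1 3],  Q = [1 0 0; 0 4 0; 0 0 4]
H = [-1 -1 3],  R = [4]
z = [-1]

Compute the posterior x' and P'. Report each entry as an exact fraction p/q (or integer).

x' = [1817/183, -799/183, 265/183]
P' = [10691/366 -2503/366 1376/183; -2503/366 2669/366 11/183; 1376/183 11/183 541/183]

x̄ = F·x = [9, -3, -5]
P̄ = F·P·Fᵀ + Q = [30 -8 13; -8 9 -8; 13 -8 41]
y = z − H·x̄ = [20]
S = H·P̄·Hᵀ + R = [366]
K = P̄·Hᵀ·S⁻¹ = [17/366; -25/366; 59/183]
x' = x̄ + K·y = [1817/183, -799/183, 265/183]
P' = (I − K·H)·P̄ = [10691/366 -2503/366 1376/183; -2503/366 2669/366 11/183; 1376/183 11/183 541/183]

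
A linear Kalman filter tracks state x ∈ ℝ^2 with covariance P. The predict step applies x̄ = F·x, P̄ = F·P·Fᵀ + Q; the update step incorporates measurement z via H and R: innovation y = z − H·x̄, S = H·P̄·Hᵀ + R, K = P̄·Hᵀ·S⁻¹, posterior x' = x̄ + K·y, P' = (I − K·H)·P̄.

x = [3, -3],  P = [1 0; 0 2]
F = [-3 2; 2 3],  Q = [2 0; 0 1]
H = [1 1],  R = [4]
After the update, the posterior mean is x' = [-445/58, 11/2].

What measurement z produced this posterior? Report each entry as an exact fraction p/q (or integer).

z = [-1]

x̄ = F·x = [-15, -3]
P̄ = F·P·Fᵀ + Q = [19 6; 6 23]
S = H·P̄·Hᵀ + R = [58]
K = P̄·Hᵀ·S⁻¹ = [25/58; 1/2]
x' − x̄ = [425/58, 17/2] = K·y
y = (KᵀK)⁻¹·Kᵀ·(x' − x̄) = [17]
z = y + H·x̄ = [17] + [-18] = [-1]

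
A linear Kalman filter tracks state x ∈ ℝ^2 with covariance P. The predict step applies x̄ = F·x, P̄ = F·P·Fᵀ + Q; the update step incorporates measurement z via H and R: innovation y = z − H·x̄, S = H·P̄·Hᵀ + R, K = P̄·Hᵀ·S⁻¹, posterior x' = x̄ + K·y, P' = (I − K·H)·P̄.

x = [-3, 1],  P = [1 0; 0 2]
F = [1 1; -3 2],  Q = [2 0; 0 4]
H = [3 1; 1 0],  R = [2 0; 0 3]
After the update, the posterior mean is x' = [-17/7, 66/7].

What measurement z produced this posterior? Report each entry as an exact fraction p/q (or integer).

x̄ = F·x = [-2, 11]
P̄ = F·P·Fᵀ + Q = [5 1; 1 21]
S = H·P̄·Hᵀ + R = [74 16; 16 8]
K = P̄·Hᵀ·S⁻¹ = [1/7 19/56; 11/21 -155/168]
x' − x̄ = [-3/7, -11/7] = K·y
y = (KᵀK)⁻¹·Kᵀ·(x' − x̄) = [-3, 0]
z = y + H·x̄ = [-3, 0] + [5, -2] = [2, -2]

z = [2, -2]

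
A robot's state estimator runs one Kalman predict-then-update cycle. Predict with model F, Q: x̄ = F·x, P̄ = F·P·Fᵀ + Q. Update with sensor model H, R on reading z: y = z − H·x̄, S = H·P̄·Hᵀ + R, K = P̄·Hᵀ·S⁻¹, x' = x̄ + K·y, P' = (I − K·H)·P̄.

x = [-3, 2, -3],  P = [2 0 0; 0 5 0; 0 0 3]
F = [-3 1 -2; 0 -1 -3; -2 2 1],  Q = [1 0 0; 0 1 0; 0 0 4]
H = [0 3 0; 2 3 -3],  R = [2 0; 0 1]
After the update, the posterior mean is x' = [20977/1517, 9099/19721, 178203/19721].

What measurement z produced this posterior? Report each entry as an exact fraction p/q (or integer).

x̄ = F·x = [17, 7, 7]
P̄ = F·P·Fᵀ + Q = [36 13 16; 13 33 -19; 16 -19 35]
S = H·P̄·Hᵀ + R = [299 546; 546 1063]
K = P̄·Hᵀ·S⁻¹ = [543/1517 -189/1517; 5865/19721 28/1517; 10389/19721 -596/1517]
x' − x̄ = [-4812/1517, -128948/19721, 40156/19721] = K·y
y = (KᵀK)⁻¹·Kᵀ·(x' − x̄) = [-20, -32]
z = y + H·x̄ = [-20, -32] + [21, 34] = [1, 2]

z = [1, 2]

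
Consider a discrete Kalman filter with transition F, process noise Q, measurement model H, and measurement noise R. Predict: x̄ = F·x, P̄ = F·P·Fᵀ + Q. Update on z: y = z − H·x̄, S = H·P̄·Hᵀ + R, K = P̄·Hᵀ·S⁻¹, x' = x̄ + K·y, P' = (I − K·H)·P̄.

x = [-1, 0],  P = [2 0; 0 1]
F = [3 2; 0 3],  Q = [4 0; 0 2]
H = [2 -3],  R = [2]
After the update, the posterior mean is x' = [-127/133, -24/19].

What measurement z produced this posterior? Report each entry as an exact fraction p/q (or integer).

x̄ = F·x = [-3, 0]
P̄ = F·P·Fᵀ + Q = [26 6; 6 11]
S = H·P̄·Hᵀ + R = [133]
K = P̄·Hᵀ·S⁻¹ = [34/133; -3/19]
x' − x̄ = [272/133, -24/19] = K·y
y = (KᵀK)⁻¹·Kᵀ·(x' − x̄) = [8]
z = y + H·x̄ = [8] + [-6] = [2]

z = [2]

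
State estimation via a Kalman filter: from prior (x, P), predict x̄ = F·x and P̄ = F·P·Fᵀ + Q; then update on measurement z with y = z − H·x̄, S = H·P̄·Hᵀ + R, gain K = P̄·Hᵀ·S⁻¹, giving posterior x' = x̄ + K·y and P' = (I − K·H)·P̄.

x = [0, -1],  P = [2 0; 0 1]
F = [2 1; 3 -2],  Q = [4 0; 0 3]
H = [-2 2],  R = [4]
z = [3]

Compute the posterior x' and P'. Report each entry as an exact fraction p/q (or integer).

x' = [-29/38, 31/38]
P' = [238/19 235/19; 235/19 250/19]

x̄ = F·x = [-1, 2]
P̄ = F·P·Fᵀ + Q = [13 10; 10 25]
y = z − H·x̄ = [-3]
S = H·P̄·Hᵀ + R = [76]
K = P̄·Hᵀ·S⁻¹ = [-3/38; 15/38]
x' = x̄ + K·y = [-29/38, 31/38]
P' = (I − K·H)·P̄ = [238/19 235/19; 235/19 250/19]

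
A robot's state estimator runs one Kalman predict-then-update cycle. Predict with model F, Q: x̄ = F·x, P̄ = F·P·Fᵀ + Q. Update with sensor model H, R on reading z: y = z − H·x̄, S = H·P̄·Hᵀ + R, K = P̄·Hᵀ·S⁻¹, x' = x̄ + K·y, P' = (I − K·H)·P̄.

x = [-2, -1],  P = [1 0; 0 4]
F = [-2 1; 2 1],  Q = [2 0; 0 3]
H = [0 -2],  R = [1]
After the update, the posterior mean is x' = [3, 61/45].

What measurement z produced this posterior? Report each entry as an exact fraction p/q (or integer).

x̄ = F·x = [3, -5]
P̄ = F·P·Fᵀ + Q = [10 0; 0 11]
S = H·P̄·Hᵀ + R = [45]
K = P̄·Hᵀ·S⁻¹ = [0; -22/45]
x' − x̄ = [0, 286/45] = K·y
y = (KᵀK)⁻¹·Kᵀ·(x' − x̄) = [-13]
z = y + H·x̄ = [-13] + [10] = [-3]

z = [-3]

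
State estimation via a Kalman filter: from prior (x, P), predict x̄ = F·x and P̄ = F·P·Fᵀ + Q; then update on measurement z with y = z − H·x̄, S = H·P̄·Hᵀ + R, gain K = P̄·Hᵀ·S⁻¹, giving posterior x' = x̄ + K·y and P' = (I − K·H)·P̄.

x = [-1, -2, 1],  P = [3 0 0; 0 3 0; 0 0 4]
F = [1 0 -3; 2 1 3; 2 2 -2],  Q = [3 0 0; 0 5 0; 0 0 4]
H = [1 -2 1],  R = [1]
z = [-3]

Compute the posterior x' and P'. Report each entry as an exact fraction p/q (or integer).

x̄ = F·x = [-4, -1, -8]
P̄ = F·P·Fᵀ + Q = [42 -30 30; -30 56 -6; 30 -6 44]
y = z − H·x̄ = [7]
S = H·P̄·Hᵀ + R = [515]
K = P̄·Hᵀ·S⁻¹ = [132/515; -148/515; 86/515]
x' = x̄ + K·y = [-1136/515, -1551/515, -3518/515]
P' = (I − K·H)·P̄ = [4206/515 4086/515 4098/515; 4086/515 6936/515 9638/515; 4098/515 9638/515 15264/515]

x' = [-1136/515, -1551/515, -3518/515]
P' = [4206/515 4086/515 4098/515; 4086/515 6936/515 9638/515; 4098/515 9638/515 15264/515]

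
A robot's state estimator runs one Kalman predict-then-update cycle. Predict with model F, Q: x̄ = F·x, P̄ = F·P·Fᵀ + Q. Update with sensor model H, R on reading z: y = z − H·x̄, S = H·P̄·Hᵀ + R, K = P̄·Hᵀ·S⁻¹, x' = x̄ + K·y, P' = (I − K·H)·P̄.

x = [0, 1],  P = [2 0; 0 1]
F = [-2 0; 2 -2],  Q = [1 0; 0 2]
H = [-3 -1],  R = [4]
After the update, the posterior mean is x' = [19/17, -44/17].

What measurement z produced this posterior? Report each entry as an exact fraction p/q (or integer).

z = [-1]

x̄ = F·x = [0, -2]
P̄ = F·P·Fᵀ + Q = [9 -8; -8 14]
S = H·P̄·Hᵀ + R = [51]
K = P̄·Hᵀ·S⁻¹ = [-19/51; 10/51]
x' − x̄ = [19/17, -10/17] = K·y
y = (KᵀK)⁻¹·Kᵀ·(x' − x̄) = [-3]
z = y + H·x̄ = [-3] + [2] = [-1]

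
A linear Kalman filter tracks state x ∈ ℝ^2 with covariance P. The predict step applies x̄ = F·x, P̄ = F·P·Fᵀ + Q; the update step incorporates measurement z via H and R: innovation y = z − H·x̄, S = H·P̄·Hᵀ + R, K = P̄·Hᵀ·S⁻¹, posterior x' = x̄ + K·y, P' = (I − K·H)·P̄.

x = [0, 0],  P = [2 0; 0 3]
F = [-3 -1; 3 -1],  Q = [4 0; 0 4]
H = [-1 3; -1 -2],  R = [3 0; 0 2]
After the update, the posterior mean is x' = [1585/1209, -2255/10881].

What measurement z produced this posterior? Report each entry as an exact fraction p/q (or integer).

x̄ = F·x = [0, 0]
P̄ = F·P·Fᵀ + Q = [25 -15; -15 25]
S = H·P̄·Hᵀ + R = [343 -110; -110 67]
K = P̄·Hᵀ·S⁻¹ = [-460/1209 -665/1209; 2180/10881 -2105/10881]
x' − x̄ = [1585/1209, -2255/10881] = K·y
y = (KᵀK)⁻¹·Kᵀ·(x' − x̄) = [-2, -1]
z = y + H·x̄ = [-2, -1] + [0, 0] = [-2, -1]

z = [-2, -1]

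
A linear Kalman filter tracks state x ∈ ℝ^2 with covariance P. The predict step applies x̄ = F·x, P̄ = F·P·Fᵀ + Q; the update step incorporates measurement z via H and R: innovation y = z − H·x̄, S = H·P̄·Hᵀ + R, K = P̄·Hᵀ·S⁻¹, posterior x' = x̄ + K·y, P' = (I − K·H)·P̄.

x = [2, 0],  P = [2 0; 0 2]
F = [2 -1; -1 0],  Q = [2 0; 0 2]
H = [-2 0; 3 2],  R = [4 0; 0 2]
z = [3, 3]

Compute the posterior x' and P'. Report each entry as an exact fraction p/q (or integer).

x' = [-28/115, 34/23]
P' = [76/115 -20/23; -20/23 36/23]

x̄ = F·x = [4, -2]
P̄ = F·P·Fᵀ + Q = [12 -4; -4 4]
y = z − H·x̄ = [11, -5]
S = H·P̄·Hᵀ + R = [52 -56; -56 78]
K = P̄·Hᵀ·S⁻¹ = [-38/115 14/115; 10/23 6/23]
x' = x̄ + K·y = [-28/115, 34/23]
P' = (I − K·H)·P̄ = [76/115 -20/23; -20/23 36/23]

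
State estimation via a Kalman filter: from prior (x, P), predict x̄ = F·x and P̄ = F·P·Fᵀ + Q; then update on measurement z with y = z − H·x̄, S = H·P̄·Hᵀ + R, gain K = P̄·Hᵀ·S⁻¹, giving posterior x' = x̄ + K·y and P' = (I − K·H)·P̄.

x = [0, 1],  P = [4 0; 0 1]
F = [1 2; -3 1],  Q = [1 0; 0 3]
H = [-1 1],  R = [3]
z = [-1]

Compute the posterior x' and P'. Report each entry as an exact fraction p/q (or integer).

x̄ = F·x = [2, 1]
P̄ = F·P·Fᵀ + Q = [9 -10; -10 40]
y = z − H·x̄ = [0]
S = H·P̄·Hᵀ + R = [72]
K = P̄·Hᵀ·S⁻¹ = [-19/72; 25/36]
x' = x̄ + K·y = [2, 1]
P' = (I − K·H)·P̄ = [287/72 115/36; 115/36 95/18]

x' = [2, 1]
P' = [287/72 115/36; 115/36 95/18]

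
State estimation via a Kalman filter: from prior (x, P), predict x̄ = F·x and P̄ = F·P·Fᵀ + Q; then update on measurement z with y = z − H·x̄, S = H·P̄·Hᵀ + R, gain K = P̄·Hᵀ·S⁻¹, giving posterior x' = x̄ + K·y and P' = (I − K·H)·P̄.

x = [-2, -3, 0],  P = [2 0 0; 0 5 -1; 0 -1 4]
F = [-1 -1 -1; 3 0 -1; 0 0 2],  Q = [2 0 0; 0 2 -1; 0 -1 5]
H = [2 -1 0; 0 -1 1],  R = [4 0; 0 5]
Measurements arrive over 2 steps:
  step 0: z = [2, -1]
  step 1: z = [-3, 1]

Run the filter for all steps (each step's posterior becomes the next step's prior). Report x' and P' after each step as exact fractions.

step 0: x' = [6470/4983, -26/1661, -1337/1661], P' = [7507/4983 2630/1661 1085/1661; 2630/1661 6792/1661 3522/1661; 1085/1661 3522/1661 7857/1661]
step 1: x' = [-30822639/34738853, 45610889/34738853, 58620632/34738853], P' = [43074558/34738853 32776940/34738853 -1190260/34738853; 32776940/34738853 93110956/34738853 25142056/34738853; -1190260/34738853 25142056/34738853 115989271/34738853]

step 0: x̄ = F·x = [5, -6, 0]
step 0: P̄ = F·P·Fᵀ + Q = [11 -3 -6; -3 24 -9; -6 -9 21]
step 0: y = z − H·x̄ = [-14, -7]
step 0: S = H·P̄·Hᵀ + R = [84 27; 27 68]
step 0: K = P̄·Hᵀ·S⁻¹ = [1781/4983 -309/1661; -383/1661 -654/1661; -338/1661 867/1661]
step 0: x' = x̄ + K·y = [6470/4983, -26/1661, -1337/1661]
step 0: P' = (I − K·H)·P̄ = [7507/4983 2630/1661 1085/1661; 2630/1661 6792/1661 3522/1661; 1085/1661 3522/1661 7857/1661]
step 1: x̄ = F·x = [-2381/4983, 7807/1661, -2674/1661]
step 1: P̄ = F·P·Fᵀ + Q = [104842/4983 -6188/1661 -24928/1661; -6188/1661 27190/1661 -10865/1661; -24928/1661 -10865/1661 39733/1661]
step 1: y = z − H·x̄ = [13234/4983, 12142/1661]
step 1: S = H·P̄·Hᵀ + R = [595126/4983 575/1661; 575/1661 96958/1661]
step 1: K = P̄·Hᵀ·S⁻¹ = [13343044/34738853 -6793440/34738853; -6889269/34738853 -13593780/34738853; -6880644/34738853 18169443/34738853]
step 1: x' = x̄ + K·y = [-30822639/34738853, 45610889/34738853, 58620632/34738853]
step 1: P' = (I − K·H)·P̄ = [43074558/34738853 32776940/34738853 -1190260/34738853; 32776940/34738853 93110956/34738853 25142056/34738853; -1190260/34738853 25142056/34738853 115989271/34738853]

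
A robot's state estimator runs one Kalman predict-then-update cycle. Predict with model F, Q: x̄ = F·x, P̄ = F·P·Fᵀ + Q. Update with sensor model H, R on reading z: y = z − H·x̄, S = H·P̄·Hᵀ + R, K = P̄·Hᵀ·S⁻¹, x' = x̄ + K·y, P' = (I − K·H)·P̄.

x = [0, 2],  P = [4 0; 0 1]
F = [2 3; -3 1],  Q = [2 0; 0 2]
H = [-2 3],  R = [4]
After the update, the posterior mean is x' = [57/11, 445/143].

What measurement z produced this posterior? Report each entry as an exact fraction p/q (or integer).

x̄ = F·x = [6, 2]
P̄ = F·P·Fᵀ + Q = [27 -21; -21 39]
S = H·P̄·Hᵀ + R = [715]
K = P̄·Hᵀ·S⁻¹ = [-9/55; 159/715]
x' − x̄ = [-9/11, 159/143] = K·y
y = (KᵀK)⁻¹·Kᵀ·(x' − x̄) = [5]
z = y + H·x̄ = [5] + [-6] = [-1]

z = [-1]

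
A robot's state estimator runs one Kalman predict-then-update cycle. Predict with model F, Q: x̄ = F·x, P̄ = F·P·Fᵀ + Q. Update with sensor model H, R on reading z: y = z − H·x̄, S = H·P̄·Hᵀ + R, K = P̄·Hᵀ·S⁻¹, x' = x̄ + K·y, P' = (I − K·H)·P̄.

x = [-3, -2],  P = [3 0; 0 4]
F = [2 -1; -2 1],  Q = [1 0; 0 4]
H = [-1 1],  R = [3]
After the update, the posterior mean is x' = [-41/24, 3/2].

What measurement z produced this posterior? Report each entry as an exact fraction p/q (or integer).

z = [3]

x̄ = F·x = [-4, 4]
P̄ = F·P·Fᵀ + Q = [17 -16; -16 20]
S = H·P̄·Hᵀ + R = [72]
K = P̄·Hᵀ·S⁻¹ = [-11/24; 1/2]
x' − x̄ = [55/24, -5/2] = K·y
y = (KᵀK)⁻¹·Kᵀ·(x' − x̄) = [-5]
z = y + H·x̄ = [-5] + [8] = [3]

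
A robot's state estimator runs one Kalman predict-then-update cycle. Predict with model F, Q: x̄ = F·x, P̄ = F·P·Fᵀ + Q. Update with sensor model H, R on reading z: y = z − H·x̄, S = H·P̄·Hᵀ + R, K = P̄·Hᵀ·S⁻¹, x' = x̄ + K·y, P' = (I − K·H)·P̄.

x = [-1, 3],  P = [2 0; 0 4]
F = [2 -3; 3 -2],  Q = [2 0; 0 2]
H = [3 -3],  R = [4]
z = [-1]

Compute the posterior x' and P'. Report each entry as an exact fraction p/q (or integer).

x̄ = F·x = [-11, -9]
P̄ = F·P·Fᵀ + Q = [46 36; 36 36]
y = z − H·x̄ = [5]
S = H·P̄·Hᵀ + R = [94]
K = P̄·Hᵀ·S⁻¹ = [15/47; 0]
x' = x̄ + K·y = [-442/47, -9]
P' = (I − K·H)·P̄ = [1712/47 36; 36 36]

x' = [-442/47, -9]
P' = [1712/47 36; 36 36]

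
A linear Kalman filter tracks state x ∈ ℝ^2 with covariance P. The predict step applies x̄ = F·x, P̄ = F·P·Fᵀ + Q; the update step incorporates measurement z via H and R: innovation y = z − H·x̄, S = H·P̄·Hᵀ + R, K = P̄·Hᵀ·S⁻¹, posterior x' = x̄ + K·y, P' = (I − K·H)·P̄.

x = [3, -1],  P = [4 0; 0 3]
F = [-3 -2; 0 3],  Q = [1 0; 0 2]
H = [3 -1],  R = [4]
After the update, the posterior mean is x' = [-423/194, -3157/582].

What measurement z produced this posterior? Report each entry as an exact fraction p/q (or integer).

x̄ = F·x = [-7, -3]
P̄ = F·P·Fᵀ + Q = [49 -18; -18 29]
S = H·P̄·Hᵀ + R = [582]
K = P̄·Hᵀ·S⁻¹ = [55/194; -83/582]
x' − x̄ = [935/194, -1411/582] = K·y
y = (KᵀK)⁻¹·Kᵀ·(x' − x̄) = [17]
z = y + H·x̄ = [17] + [-18] = [-1]

z = [-1]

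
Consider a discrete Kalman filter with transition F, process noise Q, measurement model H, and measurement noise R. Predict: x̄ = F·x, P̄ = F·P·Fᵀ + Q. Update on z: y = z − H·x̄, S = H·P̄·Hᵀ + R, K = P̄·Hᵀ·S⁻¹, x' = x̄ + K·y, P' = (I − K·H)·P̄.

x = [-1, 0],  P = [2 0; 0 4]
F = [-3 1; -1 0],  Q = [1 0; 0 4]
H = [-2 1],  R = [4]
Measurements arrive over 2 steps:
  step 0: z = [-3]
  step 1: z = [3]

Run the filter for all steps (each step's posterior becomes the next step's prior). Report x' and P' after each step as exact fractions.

step 0: x̄ = F·x = [3, 1]
step 0: P̄ = F·P·Fᵀ + Q = [23 6; 6 6]
step 0: y = z − H·x̄ = [2]
step 0: S = H·P̄·Hᵀ + R = [78]
step 0: K = P̄·Hᵀ·S⁻¹ = [-20/39; -1/13]
step 0: x' = x̄ + K·y = [77/39, 11/13]
step 0: P' = (I − K·H)·P̄ = [97/39 38/13; 38/13 72/13]
step 1: x̄ = F·x = [-66/13, -77/39]
step 1: P̄ = F·P·Fᵀ + Q = [148/13 59/13; 59/13 253/39]
step 1: y = z − H·x̄ = [-202/39]
step 1: S = H·P̄·Hᵀ + R = [1477/39]
step 1: K = P̄·Hᵀ·S⁻¹ = [-711/1477; -101/1477]
step 1: x' = x̄ + K·y = [-3816/1477, -2393/1477]
step 1: P' = (I − K·H)·P̄ = [3853/1477 4862/1477; 4862/1477 9320/1477]

step 0: x' = [77/39, 11/13], P' = [97/39 38/13; 38/13 72/13]
step 1: x' = [-3816/1477, -2393/1477], P' = [3853/1477 4862/1477; 4862/1477 9320/1477]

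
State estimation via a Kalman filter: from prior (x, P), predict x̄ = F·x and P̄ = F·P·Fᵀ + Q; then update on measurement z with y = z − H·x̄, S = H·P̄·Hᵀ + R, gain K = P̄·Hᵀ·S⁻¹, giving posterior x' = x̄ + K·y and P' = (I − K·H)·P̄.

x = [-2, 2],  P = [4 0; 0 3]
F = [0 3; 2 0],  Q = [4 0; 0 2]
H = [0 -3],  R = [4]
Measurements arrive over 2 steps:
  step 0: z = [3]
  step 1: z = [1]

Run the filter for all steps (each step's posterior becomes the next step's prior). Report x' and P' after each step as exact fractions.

step 0: x̄ = F·x = [6, -4]
step 0: P̄ = F·P·Fᵀ + Q = [31 0; 0 18]
step 0: y = z − H·x̄ = [-9]
step 0: S = H·P̄·Hᵀ + R = [166]
step 0: K = P̄·Hᵀ·S⁻¹ = [0; -27/83]
step 0: x' = x̄ + K·y = [6, -89/83]
step 0: P' = (I − K·H)·P̄ = [31 0; 0 36/83]
step 1: x̄ = F·x = [-267/83, 12]
step 1: P̄ = F·P·Fᵀ + Q = [656/83 0; 0 126]
step 1: y = z − H·x̄ = [37]
step 1: S = H·P̄·Hᵀ + R = [1138]
step 1: K = P̄·Hᵀ·S⁻¹ = [0; -189/569]
step 1: x' = x̄ + K·y = [-267/83, -165/569]
step 1: P' = (I − K·H)·P̄ = [656/83 0; 0 252/569]

step 0: x' = [6, -89/83], P' = [31 0; 0 36/83]
step 1: x' = [-267/83, -165/569], P' = [656/83 0; 0 252/569]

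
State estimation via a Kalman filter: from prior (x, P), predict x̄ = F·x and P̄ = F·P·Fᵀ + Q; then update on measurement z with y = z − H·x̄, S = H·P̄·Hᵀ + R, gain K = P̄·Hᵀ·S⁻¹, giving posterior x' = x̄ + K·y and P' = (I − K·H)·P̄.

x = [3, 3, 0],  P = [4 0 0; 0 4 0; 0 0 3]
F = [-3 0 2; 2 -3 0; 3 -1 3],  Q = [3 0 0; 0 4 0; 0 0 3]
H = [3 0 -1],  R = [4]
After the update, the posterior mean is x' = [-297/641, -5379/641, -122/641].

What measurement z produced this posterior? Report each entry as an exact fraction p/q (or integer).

z = [-1]

x̄ = F·x = [-9, -3, 6]
P̄ = F·P·Fᵀ + Q = [51 -24 -18; -24 56 36; -18 36 70]
S = H·P̄·Hᵀ + R = [641]
K = P̄·Hᵀ·S⁻¹ = [171/641; -108/641; -124/641]
x' − x̄ = [5472/641, -3456/641, -3968/641] = K·y
y = (KᵀK)⁻¹·Kᵀ·(x' − x̄) = [32]
z = y + H·x̄ = [32] + [-33] = [-1]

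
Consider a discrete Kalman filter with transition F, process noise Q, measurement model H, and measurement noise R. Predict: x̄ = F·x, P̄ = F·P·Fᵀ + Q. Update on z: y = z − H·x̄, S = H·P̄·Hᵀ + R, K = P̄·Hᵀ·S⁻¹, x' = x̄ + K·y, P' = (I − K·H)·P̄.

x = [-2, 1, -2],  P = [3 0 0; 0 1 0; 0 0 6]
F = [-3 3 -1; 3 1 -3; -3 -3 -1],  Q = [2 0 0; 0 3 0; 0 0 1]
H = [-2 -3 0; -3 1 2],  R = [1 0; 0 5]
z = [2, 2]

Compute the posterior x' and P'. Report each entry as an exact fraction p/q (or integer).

x̄ = F·x = [11, 1, 5]
P̄ = F·P·Fᵀ + Q = [44 -6 24; -6 85 -12; 24 -12 43]
y = z − H·x̄ = [27, 24]
S = H·P̄·Hᵀ + R = [870 -57; -57 358]
K = P̄·Hᵀ·S⁻¹ = [-30190/308211 -27430/102737; -27497/102737 18293/102737; -1394/102737 352/102737]
x' = x̄ + K·y = [200077/102737, -200650/102737, 484495/102737]
P' = (I − K·H)·P̄ = [4041884/308211 -894842/102737 2399788/102737; -894842/102737 605727/102737 -1599394/102737; 2399788/102737 -1599394/102737 4400259/102737]

x' = [200077/102737, -200650/102737, 484495/102737]
P' = [4041884/308211 -894842/102737 2399788/102737; -894842/102737 605727/102737 -1599394/102737; 2399788/102737 -1599394/102737 4400259/102737]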